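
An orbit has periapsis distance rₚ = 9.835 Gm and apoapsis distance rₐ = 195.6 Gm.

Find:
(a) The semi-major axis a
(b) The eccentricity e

Convert to SI: rₚ = 9.835 Gm = 9.835e+09 m; rₐ = 195.6 Gm = 1.956e+11 m.
(a) a = (rₚ + rₐ) / 2 = (9.835e+09 + 1.956e+11) / 2 ≈ 1.027e+11 m = 102.7 Gm.
(b) e = (rₐ − rₚ) / (rₐ + rₚ) = (1.956e+11 − 9.835e+09) / (1.956e+11 + 9.835e+09) ≈ 0.9043.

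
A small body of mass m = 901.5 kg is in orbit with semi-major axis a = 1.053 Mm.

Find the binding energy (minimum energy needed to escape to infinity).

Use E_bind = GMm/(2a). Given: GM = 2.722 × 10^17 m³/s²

Convert to SI: a = 1.053 Mm = 1.053e+06 m.
Total orbital energy is E = −GMm/(2a); binding energy is E_bind = −E = GMm/(2a).
E_bind = 2.722e+17 · 901.5 / (2 · 1.053e+06) J ≈ 1.165e+14 J = 116.5 TJ.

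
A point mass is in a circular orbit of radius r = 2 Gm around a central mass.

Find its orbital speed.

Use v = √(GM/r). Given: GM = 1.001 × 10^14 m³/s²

Convert to SI: r = 2 Gm = 2e+09 m.
For a circular orbit, gravity supplies the centripetal force, so v = √(GM / r).
v = √(1.001e+14 / 2e+09) m/s ≈ 223.7 m/s = 223.7 m/s.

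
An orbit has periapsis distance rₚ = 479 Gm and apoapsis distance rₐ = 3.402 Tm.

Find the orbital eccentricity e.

Convert to SI: rₚ = 479 Gm = 4.79e+11 m; rₐ = 3.402 Tm = 3.402e+12 m.
e = (rₐ − rₚ) / (rₐ + rₚ).
e = (3.402e+12 − 4.79e+11) / (3.402e+12 + 4.79e+11) = 2.923e+12 / 3.881e+12 ≈ 0.7532.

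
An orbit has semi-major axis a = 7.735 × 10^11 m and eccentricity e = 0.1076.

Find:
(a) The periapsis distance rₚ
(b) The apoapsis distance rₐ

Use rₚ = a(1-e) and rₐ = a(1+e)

(a) rₚ = a(1 − e) = 7.735e+11 · (1 − 0.1076) = 7.735e+11 · 0.8924 ≈ 6.903e+11 m = 6.903 × 10^11 m.
(b) rₐ = a(1 + e) = 7.735e+11 · (1 + 0.1076) = 7.735e+11 · 1.1076 ≈ 8.567e+11 m = 8.567 × 10^11 m.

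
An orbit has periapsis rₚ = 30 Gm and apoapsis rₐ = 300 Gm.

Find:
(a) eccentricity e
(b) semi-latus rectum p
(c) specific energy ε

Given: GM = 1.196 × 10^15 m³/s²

Convert to SI: rₚ = 30 Gm = 3e+10 m; rₐ = 300 Gm = 3e+11 m.
(a) e = (rₐ − rₚ)/(rₐ + rₚ) = (3e+11 − 3e+10)/(3e+11 + 3e+10) ≈ 0.8182
(b) From a = (rₚ + rₐ)/2 = 1.65e+11 m and e = (rₐ − rₚ)/(rₐ + rₚ) = 0.818182, p = a(1 − e²) = 1.65e+11 · (1 − (0.818182)²) ≈ 5.455e+10 m
(c) With a = (rₚ + rₐ)/2 = 1.65e+11 m, ε = −GM/(2a) = −1.196e+15/(2 · 1.65e+11) J/kg ≈ -3624 J/kg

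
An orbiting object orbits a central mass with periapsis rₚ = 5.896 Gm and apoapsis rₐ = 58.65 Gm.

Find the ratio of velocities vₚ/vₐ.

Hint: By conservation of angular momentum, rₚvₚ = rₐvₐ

Convert to SI: rₚ = 5.896 Gm = 5.896e+09 m; rₐ = 58.65 Gm = 5.865e+10 m.
Conservation of angular momentum gives rₚvₚ = rₐvₐ, so vₚ/vₐ = rₐ/rₚ.
vₚ/vₐ = 5.865e+10 / 5.896e+09 ≈ 9.947.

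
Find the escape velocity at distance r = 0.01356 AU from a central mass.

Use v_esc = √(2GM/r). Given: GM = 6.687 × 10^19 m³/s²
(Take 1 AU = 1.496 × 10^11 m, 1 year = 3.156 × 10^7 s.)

Convert to SI: r = 0.01356 AU = 2.02858e+09 m.
Escape velocity comes from setting total energy to zero: ½v² − GM/r = 0 ⇒ v_esc = √(2GM / r).
v_esc = √(2 · 6.687e+19 / 2.02858e+09) m/s ≈ 2.568e+05 m/s = 54.17 AU/year.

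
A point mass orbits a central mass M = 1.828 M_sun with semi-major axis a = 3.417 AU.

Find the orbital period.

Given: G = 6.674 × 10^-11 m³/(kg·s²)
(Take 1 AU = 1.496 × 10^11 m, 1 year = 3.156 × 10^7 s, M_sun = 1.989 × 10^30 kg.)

Convert to SI: a = 3.417 AU = 5.11183e+11 m; M = 1.828 M_sun = 3.63589e+30 kg.
GM = G · M = 6.674e-11 · 3.63589e+30 = 2.42659e+20 m³/s².
Kepler's third law: T = 2π √(a³ / GM).
Substituting a = 5.11183e+11 m and GM = 2.42659e+20 m³/s²:
T = 2π √((5.11183e+11)³ / 2.42659e+20) s
T ≈ 1.474e+08 s = 4.671 years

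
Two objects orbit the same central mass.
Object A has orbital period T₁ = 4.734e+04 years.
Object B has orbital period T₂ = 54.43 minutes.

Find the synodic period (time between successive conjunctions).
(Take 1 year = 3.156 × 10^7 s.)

Convert to SI: T₁ = 4.734e+04 years = 1.49405e+12 s; T₂ = 54.43 minutes = 3265.8 s.
T_syn = |T₁ · T₂ / (T₁ − T₂)|.
T_syn = |1.49405e+12 · 3265.8 / (1.49405e+12 − 3265.8)| s ≈ 3266 s = 54.43 minutes.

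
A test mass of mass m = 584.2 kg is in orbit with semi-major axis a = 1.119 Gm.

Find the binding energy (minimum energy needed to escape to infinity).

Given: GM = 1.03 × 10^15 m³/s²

Convert to SI: a = 1.119 Gm = 1.119e+09 m.
Total orbital energy is E = −GMm/(2a); binding energy is E_bind = −E = GMm/(2a).
E_bind = 1.03e+15 · 584.2 / (2 · 1.119e+09) J ≈ 2.689e+08 J = 268.9 MJ.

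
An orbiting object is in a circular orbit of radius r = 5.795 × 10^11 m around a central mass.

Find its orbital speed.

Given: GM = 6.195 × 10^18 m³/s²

For a circular orbit, gravity supplies the centripetal force, so v = √(GM / r).
v = √(6.195e+18 / 5.795e+11) m/s ≈ 3270 m/s = 3.27 km/s.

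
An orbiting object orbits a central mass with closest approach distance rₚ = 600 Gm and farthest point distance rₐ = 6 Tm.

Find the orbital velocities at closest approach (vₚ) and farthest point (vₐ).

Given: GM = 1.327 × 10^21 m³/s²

Convert to SI: rₚ = 600 Gm = 6e+11 m; rₐ = 6 Tm = 6e+12 m.
Use the vis-viva equation v² = GM(2/r − 1/a) with a = (rₚ + rₐ)/2 = (6e+11 + 6e+12)/2 = 3.3e+12 m.
vₚ = √(GM · (2/rₚ − 1/a)) = √(1.327e+21 · (2/6e+11 − 1/3.3e+12)) m/s ≈ 6.341e+04 m/s = 63.41 km/s.
vₐ = √(GM · (2/rₐ − 1/a)) = √(1.327e+21 · (2/6e+12 − 1/3.3e+12)) m/s ≈ 6341 m/s = 6.341 km/s.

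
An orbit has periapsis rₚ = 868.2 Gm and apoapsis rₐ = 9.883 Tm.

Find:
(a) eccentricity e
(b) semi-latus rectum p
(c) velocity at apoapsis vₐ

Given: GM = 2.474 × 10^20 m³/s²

Convert to SI: rₚ = 868.2 Gm = 8.682e+11 m; rₐ = 9.883 Tm = 9.883e+12 m.
(a) e = (rₐ − rₚ)/(rₐ + rₚ) = (9.883e+12 − 8.682e+11)/(9.883e+12 + 8.682e+11) ≈ 0.8385
(b) From a = (rₚ + rₐ)/2 = 5.3756e+12 m and e = (rₐ − rₚ)/(rₐ + rₚ) = 0.838492, p = a(1 − e²) = 5.3756e+12 · (1 − (0.838492)²) ≈ 1.596e+12 m
(c) With a = (rₚ + rₐ)/2 = 5.3756e+12 m, vₐ = √(GM (2/rₐ − 1/a)) = √(2.474e+20 · (2/9.883e+12 − 1/5.3756e+12)) m/s ≈ 2011 m/s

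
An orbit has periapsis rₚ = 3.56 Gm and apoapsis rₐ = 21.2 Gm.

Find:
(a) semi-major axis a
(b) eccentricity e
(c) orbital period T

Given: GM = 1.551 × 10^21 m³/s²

Convert to SI: rₚ = 3.56 Gm = 3.56e+09 m; rₐ = 21.2 Gm = 2.12e+10 m.
(a) a = (rₚ + rₐ)/2 = (3.56e+09 + 2.12e+10)/2 ≈ 1.238e+10 m
(b) e = (rₐ − rₚ)/(rₐ + rₚ) = (2.12e+10 − 3.56e+09)/(2.12e+10 + 3.56e+09) ≈ 0.7124
(c) With a = (rₚ + rₐ)/2 = 1.238e+10 m, T = 2π √(a³/GM) = 2π √((1.238e+10)³/1.551e+21) s ≈ 2.198e+05 s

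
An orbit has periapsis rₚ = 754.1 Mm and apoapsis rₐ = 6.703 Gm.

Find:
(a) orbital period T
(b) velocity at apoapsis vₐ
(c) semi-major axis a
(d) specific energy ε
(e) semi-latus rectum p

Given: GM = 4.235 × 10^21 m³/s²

Convert to SI: rₚ = 754.1 Mm = 7.541e+08 m; rₐ = 6.703 Gm = 6.703e+09 m.
(a) With a = (rₚ + rₐ)/2 = 3.72855e+09 m, T = 2π √(a³/GM) = 2π √((3.72855e+09)³/4.235e+21) s ≈ 2.198e+04 s
(b) With a = (rₚ + rₐ)/2 = 3.72855e+09 m, vₐ = √(GM (2/rₐ − 1/a)) = √(4.235e+21 · (2/6.703e+09 − 1/3.72855e+09)) m/s ≈ 3.575e+05 m/s
(c) a = (rₚ + rₐ)/2 = (7.541e+08 + 6.703e+09)/2 ≈ 3.729e+09 m
(d) With a = (rₚ + rₐ)/2 = 3.72855e+09 m, ε = −GM/(2a) = −4.235e+21/(2 · 3.72855e+09) J/kg ≈ -5.679e+11 J/kg
(e) From a = (rₚ + rₐ)/2 = 3.72855e+09 m and e = (rₐ − rₚ)/(rₐ + rₚ) = 0.79775, p = a(1 − e²) = 3.72855e+09 · (1 − (0.79775)²) ≈ 1.356e+09 m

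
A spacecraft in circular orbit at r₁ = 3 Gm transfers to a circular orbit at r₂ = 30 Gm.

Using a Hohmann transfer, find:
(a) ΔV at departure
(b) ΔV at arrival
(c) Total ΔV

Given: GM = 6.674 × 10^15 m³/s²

Convert to SI: r₁ = 3 Gm = 3e+09 m; r₂ = 30 Gm = 3e+10 m.
Transfer semi-major axis: a_t = (r₁ + r₂)/2 = (3e+09 + 3e+10)/2 = 1.65e+10 m.
Circular speeds: v₁ = √(GM/r₁) = 1491.53 m/s, v₂ = √(GM/r₂) = 471.664 m/s.
Transfer speeds (vis-viva v² = GM(2/r − 1/a_t)): v₁ᵗ = 2011.18 m/s, v₂ᵗ = 201.118 m/s.
(a) ΔV₁ = |v₁ᵗ − v₁| ≈ 519.6 m/s = 519.6 m/s.
(b) ΔV₂ = |v₂ − v₂ᵗ| ≈ 270.5 m/s = 270.5 m/s.
(c) ΔV_total = ΔV₁ + ΔV₂ ≈ 790.2 m/s = 790.2 m/s.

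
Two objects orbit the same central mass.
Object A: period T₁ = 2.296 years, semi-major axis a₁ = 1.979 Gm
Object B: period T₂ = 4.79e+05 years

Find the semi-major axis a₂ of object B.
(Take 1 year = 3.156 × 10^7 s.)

Convert to SI: T₁ = 2.296 years = 7.24618e+07 s; a₁ = 1.979 Gm = 1.979e+09 m; T₂ = 4.79e+05 years = 1.51172e+13 s.
Kepler's third law: (T₁/T₂)² = (a₁/a₂)³ ⇒ a₂ = a₁ · (T₂/T₁)^(2/3).
T₂/T₁ = 1.51172e+13 / 7.24618e+07 = 208624.
a₂ = 1.979e+09 · (208624)^(2/3) m ≈ 6.961e+12 m = 6.961 Tm.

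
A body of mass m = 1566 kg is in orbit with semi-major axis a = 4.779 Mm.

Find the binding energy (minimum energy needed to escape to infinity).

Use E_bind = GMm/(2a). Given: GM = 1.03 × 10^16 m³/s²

Convert to SI: a = 4.779 Mm = 4.779e+06 m.
Total orbital energy is E = −GMm/(2a); binding energy is E_bind = −E = GMm/(2a).
E_bind = 1.03e+16 · 1566 / (2 · 4.779e+06) J ≈ 1.688e+12 J = 1.688 TJ.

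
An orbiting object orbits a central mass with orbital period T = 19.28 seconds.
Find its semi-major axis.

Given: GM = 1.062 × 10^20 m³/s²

Invert Kepler's third law: a = (GM · T² / (4π²))^(1/3).
Substituting T = 19.28 s and GM = 1.062e+20 m³/s²:
a = (1.062e+20 · (19.28)² / (4π²))^(1/3) m
a ≈ 1e+07 m = 10 Mm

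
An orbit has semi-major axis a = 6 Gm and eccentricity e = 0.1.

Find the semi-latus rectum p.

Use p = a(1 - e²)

Convert to SI: a = 6 Gm = 6e+09 m.
p = a (1 − e²).
p = 6e+09 · (1 − (0.1)²) = 6e+09 · 0.99 ≈ 5.94e+09 m = 5.94 Gm.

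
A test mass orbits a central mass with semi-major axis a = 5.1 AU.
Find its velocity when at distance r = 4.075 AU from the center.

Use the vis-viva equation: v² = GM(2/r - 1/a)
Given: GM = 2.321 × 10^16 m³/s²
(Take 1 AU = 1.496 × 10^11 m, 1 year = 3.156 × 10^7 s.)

Convert to SI: a = 5.1 AU = 7.6296e+11 m; r = 4.075 AU = 6.0962e+11 m.
Vis-viva: v = √(GM · (2/r − 1/a)).
2/r − 1/a = 2/6.0962e+11 − 1/7.6296e+11 = 1.97005e-12 m⁻¹.
v = √(2.321e+16 · 1.97005e-12) m/s ≈ 213.8 m/s = 0.04511 AU/year.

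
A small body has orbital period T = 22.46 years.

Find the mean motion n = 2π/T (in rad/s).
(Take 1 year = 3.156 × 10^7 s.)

Convert to SI: T = 22.46 years = 7.08838e+08 s.
n = 2π / T.
n = 2π / 7.08838e+08 s ≈ 8.864e-09 rad/s.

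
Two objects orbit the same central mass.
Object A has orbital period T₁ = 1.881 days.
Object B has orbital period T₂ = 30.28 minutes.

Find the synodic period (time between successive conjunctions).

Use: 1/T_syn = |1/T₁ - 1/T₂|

Convert to SI: T₁ = 1.881 days = 162518 s; T₂ = 30.28 minutes = 1816.8 s.
T_syn = |T₁ · T₂ / (T₁ − T₂)|.
T_syn = |162518 · 1816.8 / (162518 − 1816.8)| s ≈ 1837 s = 30.62 minutes.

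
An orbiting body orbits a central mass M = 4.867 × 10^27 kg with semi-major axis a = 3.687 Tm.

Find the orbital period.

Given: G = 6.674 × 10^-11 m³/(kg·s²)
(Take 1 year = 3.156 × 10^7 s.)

Convert to SI: a = 3.687 Tm = 3.687e+12 m.
GM = G · M = 6.674e-11 · 4.867e+27 = 3.24824e+17 m³/s².
Kepler's third law: T = 2π √(a³ / GM).
Substituting a = 3.687e+12 m and GM = 3.24824e+17 m³/s²:
T = 2π √((3.687e+12)³ / 3.24824e+17) s
T ≈ 7.805e+10 s = 2473 years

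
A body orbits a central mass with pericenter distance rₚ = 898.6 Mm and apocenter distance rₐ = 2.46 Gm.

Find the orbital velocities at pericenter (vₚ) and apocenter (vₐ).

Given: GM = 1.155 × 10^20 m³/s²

Convert to SI: rₚ = 898.6 Mm = 8.986e+08 m; rₐ = 2.46 Gm = 2.46e+09 m.
Use the vis-viva equation v² = GM(2/r − 1/a) with a = (rₚ + rₐ)/2 = (8.986e+08 + 2.46e+09)/2 = 1.6793e+09 m.
vₚ = √(GM · (2/rₚ − 1/a)) = √(1.155e+20 · (2/8.986e+08 − 1/1.6793e+09)) m/s ≈ 4.339e+05 m/s = 433.9 km/s.
vₐ = √(GM · (2/rₐ − 1/a)) = √(1.155e+20 · (2/2.46e+09 − 1/1.6793e+09)) m/s ≈ 1.585e+05 m/s = 158.5 km/s.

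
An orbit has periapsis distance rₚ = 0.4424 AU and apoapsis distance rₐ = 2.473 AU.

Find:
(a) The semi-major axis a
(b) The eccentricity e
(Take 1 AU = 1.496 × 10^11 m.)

Convert to SI: rₚ = 0.4424 AU = 6.6183e+10 m; rₐ = 2.473 AU = 3.69961e+11 m.
(a) a = (rₚ + rₐ) / 2 = (6.6183e+10 + 3.69961e+11) / 2 ≈ 2.181e+11 m = 1.458 AU.
(b) e = (rₐ − rₚ) / (rₐ + rₚ) = (3.69961e+11 − 6.6183e+10) / (3.69961e+11 + 6.6183e+10) ≈ 0.6965.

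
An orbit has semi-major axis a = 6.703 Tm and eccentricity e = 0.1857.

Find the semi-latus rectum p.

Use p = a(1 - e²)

Convert to SI: a = 6.703 Tm = 6.703e+12 m.
p = a (1 − e²).
p = 6.703e+12 · (1 − (0.1857)²) = 6.703e+12 · 0.965516 ≈ 6.472e+12 m = 6.472 Tm.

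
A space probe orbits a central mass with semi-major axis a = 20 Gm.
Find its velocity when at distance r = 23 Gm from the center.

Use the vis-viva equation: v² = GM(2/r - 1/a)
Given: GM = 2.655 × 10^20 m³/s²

Convert to SI: a = 20 Gm = 2e+10 m; r = 23 Gm = 2.3e+10 m.
Vis-viva: v = √(GM · (2/r − 1/a)).
2/r − 1/a = 2/2.3e+10 − 1/2e+10 = 3.69565e-11 m⁻¹.
v = √(2.655e+20 · 3.69565e-11) m/s ≈ 9.906e+04 m/s = 99.06 km/s.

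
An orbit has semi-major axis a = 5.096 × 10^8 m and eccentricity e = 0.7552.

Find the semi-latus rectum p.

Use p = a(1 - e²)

p = a (1 − e²).
p = 5.096e+08 · (1 − (0.7552)²) = 5.096e+08 · 0.429673 ≈ 2.19e+08 m = 2.19 × 10^8 m.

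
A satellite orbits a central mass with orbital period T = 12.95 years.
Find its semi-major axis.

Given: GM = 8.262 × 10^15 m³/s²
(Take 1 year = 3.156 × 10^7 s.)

Convert to SI: T = 12.95 years = 4.08702e+08 s.
Invert Kepler's third law: a = (GM · T² / (4π²))^(1/3).
Substituting T = 4.08702e+08 s and GM = 8.262e+15 m³/s²:
a = (8.262e+15 · (4.08702e+08)² / (4π²))^(1/3) m
a ≈ 3.27e+10 m = 3.27 × 10^10 m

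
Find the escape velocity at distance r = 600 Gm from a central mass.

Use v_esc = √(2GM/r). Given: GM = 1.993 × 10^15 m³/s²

Convert to SI: r = 600 Gm = 6e+11 m.
Escape velocity comes from setting total energy to zero: ½v² − GM/r = 0 ⇒ v_esc = √(2GM / r).
v_esc = √(2 · 1.993e+15 / 6e+11) m/s ≈ 81.51 m/s = 81.51 m/s.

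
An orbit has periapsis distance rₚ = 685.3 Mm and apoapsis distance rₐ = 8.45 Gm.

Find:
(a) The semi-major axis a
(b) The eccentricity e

Convert to SI: rₚ = 685.3 Mm = 6.853e+08 m; rₐ = 8.45 Gm = 8.45e+09 m.
(a) a = (rₚ + rₐ) / 2 = (6.853e+08 + 8.45e+09) / 2 ≈ 4.568e+09 m = 4.568 Gm.
(b) e = (rₐ − rₚ) / (rₐ + rₚ) = (8.45e+09 − 6.853e+08) / (8.45e+09 + 6.853e+08) ≈ 0.85.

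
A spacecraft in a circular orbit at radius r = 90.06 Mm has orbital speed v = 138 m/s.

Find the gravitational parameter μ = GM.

Convert to SI: r = 90.06 Mm = 9.006e+07 m.
For a circular orbit v² = GM/r, so GM = v² · r.
GM = (138)² · 9.006e+07 m³/s² ≈ 1.715e+12 m³/s² = 1.715 × 10^12 m³/s².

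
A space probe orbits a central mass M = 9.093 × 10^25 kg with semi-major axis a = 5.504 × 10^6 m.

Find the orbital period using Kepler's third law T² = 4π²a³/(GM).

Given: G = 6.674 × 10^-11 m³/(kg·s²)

GM = G · M = 6.674e-11 · 9.093e+25 = 6.06867e+15 m³/s².
Kepler's third law: T = 2π √(a³ / GM).
Substituting a = 5.504e+06 m and GM = 6.06867e+15 m³/s²:
T = 2π √((5.504e+06)³ / 6.06867e+15) s
T ≈ 1041 s = 17.36 minutes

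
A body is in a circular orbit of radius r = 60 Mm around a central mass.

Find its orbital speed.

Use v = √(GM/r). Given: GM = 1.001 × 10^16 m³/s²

Convert to SI: r = 60 Mm = 6e+07 m.
For a circular orbit, gravity supplies the centripetal force, so v = √(GM / r).
v = √(1.001e+16 / 6e+07) m/s ≈ 1.292e+04 m/s = 12.92 km/s.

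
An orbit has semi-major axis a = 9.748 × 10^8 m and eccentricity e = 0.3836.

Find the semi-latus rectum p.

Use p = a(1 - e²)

p = a (1 − e²).
p = 9.748e+08 · (1 − (0.3836)²) = 9.748e+08 · 0.852851 ≈ 8.314e+08 m = 8.314 × 10^8 m.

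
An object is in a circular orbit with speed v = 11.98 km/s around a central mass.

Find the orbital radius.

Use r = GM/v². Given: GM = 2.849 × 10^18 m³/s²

Convert to SI: v = 11.98 km/s = 11980 m/s.
For a circular orbit, v² = GM / r, so r = GM / v².
r = 2.849e+18 / (11980)² m ≈ 1.985e+10 m = 19.85 Gm.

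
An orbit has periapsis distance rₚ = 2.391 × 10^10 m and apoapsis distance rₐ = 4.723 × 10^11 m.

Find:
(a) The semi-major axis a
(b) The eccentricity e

(a) a = (rₚ + rₐ) / 2 = (2.391e+10 + 4.723e+11) / 2 ≈ 2.481e+11 m = 2.481 × 10^11 m.
(b) e = (rₐ − rₚ) / (rₐ + rₚ) = (4.723e+11 − 2.391e+10) / (4.723e+11 + 2.391e+10) ≈ 0.9036.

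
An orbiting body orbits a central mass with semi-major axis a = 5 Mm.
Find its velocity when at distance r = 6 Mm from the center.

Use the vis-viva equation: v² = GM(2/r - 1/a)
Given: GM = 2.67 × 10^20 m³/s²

Convert to SI: a = 5 Mm = 5e+06 m; r = 6 Mm = 6e+06 m.
Vis-viva: v = √(GM · (2/r − 1/a)).
2/r − 1/a = 2/6e+06 − 1/5e+06 = 1.33333e-07 m⁻¹.
v = √(2.67e+20 · 1.33333e-07) m/s ≈ 5.967e+06 m/s = 5967 km/s.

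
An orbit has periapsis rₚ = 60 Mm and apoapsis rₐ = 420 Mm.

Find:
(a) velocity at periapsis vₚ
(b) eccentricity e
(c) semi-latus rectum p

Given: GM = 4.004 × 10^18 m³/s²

Convert to SI: rₚ = 60 Mm = 6e+07 m; rₐ = 420 Mm = 4.2e+08 m.
(a) With a = (rₚ + rₐ)/2 = 2.4e+08 m, vₚ = √(GM (2/rₚ − 1/a)) = √(4.004e+18 · (2/6e+07 − 1/2.4e+08)) m/s ≈ 3.417e+05 m/s
(b) e = (rₐ − rₚ)/(rₐ + rₚ) = (4.2e+08 − 6e+07)/(4.2e+08 + 6e+07) ≈ 0.75
(c) From a = (rₚ + rₐ)/2 = 2.4e+08 m and e = (rₐ − rₚ)/(rₐ + rₚ) = 0.75, p = a(1 − e²) = 2.4e+08 · (1 − (0.75)²) ≈ 1.05e+08 m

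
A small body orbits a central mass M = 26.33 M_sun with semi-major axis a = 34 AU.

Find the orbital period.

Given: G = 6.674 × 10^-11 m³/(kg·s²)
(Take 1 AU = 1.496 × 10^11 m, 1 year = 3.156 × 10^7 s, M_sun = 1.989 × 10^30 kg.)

Convert to SI: a = 34 AU = 5.0864e+12 m; M = 26.33 M_sun = 5.23704e+31 kg.
GM = G · M = 6.674e-11 · 5.23704e+31 = 3.4952e+21 m³/s².
Kepler's third law: T = 2π √(a³ / GM).
Substituting a = 5.0864e+12 m and GM = 3.4952e+21 m³/s²:
T = 2π √((5.0864e+12)³ / 3.4952e+21) s
T ≈ 1.219e+09 s = 38.63 years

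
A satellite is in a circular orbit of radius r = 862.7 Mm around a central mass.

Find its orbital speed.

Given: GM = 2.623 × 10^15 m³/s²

Convert to SI: r = 862.7 Mm = 8.627e+08 m.
For a circular orbit, gravity supplies the centripetal force, so v = √(GM / r).
v = √(2.623e+15 / 8.627e+08) m/s ≈ 1744 m/s = 1.744 km/s.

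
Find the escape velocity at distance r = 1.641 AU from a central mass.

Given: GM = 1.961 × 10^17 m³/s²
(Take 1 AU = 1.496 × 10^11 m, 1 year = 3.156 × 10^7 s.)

Convert to SI: r = 1.641 AU = 2.45494e+11 m.
Escape velocity comes from setting total energy to zero: ½v² − GM/r = 0 ⇒ v_esc = √(2GM / r).
v_esc = √(2 · 1.961e+17 / 2.45494e+11) m/s ≈ 1264 m/s = 0.2666 AU/year.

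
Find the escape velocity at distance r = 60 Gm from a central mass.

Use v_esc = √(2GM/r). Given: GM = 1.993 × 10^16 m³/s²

Convert to SI: r = 60 Gm = 6e+10 m.
Escape velocity comes from setting total energy to zero: ½v² − GM/r = 0 ⇒ v_esc = √(2GM / r).
v_esc = √(2 · 1.993e+16 / 6e+10) m/s ≈ 815.1 m/s = 815.1 m/s.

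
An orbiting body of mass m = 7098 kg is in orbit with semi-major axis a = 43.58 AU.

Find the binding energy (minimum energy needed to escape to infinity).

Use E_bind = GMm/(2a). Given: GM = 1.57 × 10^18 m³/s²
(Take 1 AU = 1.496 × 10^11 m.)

Convert to SI: a = 43.58 AU = 6.51957e+12 m.
Total orbital energy is E = −GMm/(2a); binding energy is E_bind = −E = GMm/(2a).
E_bind = 1.57e+18 · 7098 / (2 · 6.51957e+12) J ≈ 8.546e+08 J = 854.6 MJ.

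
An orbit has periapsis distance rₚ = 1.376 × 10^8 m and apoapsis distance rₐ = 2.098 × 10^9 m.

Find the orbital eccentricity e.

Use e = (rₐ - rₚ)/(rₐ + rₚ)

e = (rₐ − rₚ) / (rₐ + rₚ).
e = (2.098e+09 − 1.376e+08) / (2.098e+09 + 1.376e+08) = 1.9604e+09 / 2.2356e+09 ≈ 0.8769.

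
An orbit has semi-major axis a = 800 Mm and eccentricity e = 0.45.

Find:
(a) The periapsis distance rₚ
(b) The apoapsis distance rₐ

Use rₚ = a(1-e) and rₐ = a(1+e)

Convert to SI: a = 800 Mm = 8e+08 m.
(a) rₚ = a(1 − e) = 8e+08 · (1 − 0.45) = 8e+08 · 0.55 ≈ 4.4e+08 m = 440 Mm.
(b) rₐ = a(1 + e) = 8e+08 · (1 + 0.45) = 8e+08 · 1.45 ≈ 1.16e+09 m = 1.16 Gm.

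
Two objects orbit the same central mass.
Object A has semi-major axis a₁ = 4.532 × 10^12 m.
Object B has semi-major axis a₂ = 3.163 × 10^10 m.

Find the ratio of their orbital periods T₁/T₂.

From Kepler's third law, (T₁/T₂)² = (a₁/a₂)³, so T₁/T₂ = (a₁/a₂)^(3/2).
a₁/a₂ = 4.532e+12 / 3.163e+10 = 143.282.
T₁/T₂ = (143.282)^(3/2) ≈ 1715.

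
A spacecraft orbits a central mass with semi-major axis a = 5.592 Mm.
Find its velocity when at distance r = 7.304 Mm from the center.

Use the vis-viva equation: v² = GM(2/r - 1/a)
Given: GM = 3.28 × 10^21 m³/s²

Convert to SI: a = 5.592 Mm = 5.592e+06 m; r = 7.304 Mm = 7.304e+06 m.
Vis-viva: v = √(GM · (2/r − 1/a)).
2/r − 1/a = 2/7.304e+06 − 1/5.592e+06 = 9.49957e-08 m⁻¹.
v = √(3.28e+21 · 9.49957e-08) m/s ≈ 1.765e+07 m/s = 1.765e+04 km/s.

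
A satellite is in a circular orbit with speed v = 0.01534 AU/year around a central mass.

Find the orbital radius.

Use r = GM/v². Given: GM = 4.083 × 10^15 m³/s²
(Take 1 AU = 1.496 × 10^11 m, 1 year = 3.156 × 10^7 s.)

Convert to SI: v = 0.01534 AU/year = 72.7143 m/s.
For a circular orbit, v² = GM / r, so r = GM / v².
r = 4.083e+15 / (72.7143)² m ≈ 7.722e+11 m = 5.162 AU.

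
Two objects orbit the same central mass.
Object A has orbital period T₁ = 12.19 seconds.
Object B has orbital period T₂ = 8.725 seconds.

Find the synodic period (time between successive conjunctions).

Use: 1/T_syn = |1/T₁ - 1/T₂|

T_syn = |T₁ · T₂ / (T₁ − T₂)|.
T_syn = |12.19 · 8.725 / (12.19 − 8.725)| s ≈ 30.69 s = 30.69 seconds.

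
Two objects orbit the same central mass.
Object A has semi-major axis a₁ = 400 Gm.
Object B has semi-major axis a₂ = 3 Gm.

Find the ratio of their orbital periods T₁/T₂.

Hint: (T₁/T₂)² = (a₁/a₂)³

Convert to SI: a₁ = 400 Gm = 4e+11 m; a₂ = 3 Gm = 3e+09 m.
From Kepler's third law, (T₁/T₂)² = (a₁/a₂)³, so T₁/T₂ = (a₁/a₂)^(3/2).
a₁/a₂ = 4e+11 / 3e+09 = 133.333.
T₁/T₂ = (133.333)^(3/2) ≈ 1540.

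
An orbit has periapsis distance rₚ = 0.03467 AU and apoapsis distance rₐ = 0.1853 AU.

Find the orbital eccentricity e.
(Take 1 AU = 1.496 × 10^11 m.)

Convert to SI: rₚ = 0.03467 AU = 5.18663e+09 m; rₐ = 0.1853 AU = 2.77209e+10 m.
e = (rₐ − rₚ) / (rₐ + rₚ).
e = (2.77209e+10 − 5.18663e+09) / (2.77209e+10 + 5.18663e+09) = 2.25342e+10 / 3.29075e+10 ≈ 0.6848.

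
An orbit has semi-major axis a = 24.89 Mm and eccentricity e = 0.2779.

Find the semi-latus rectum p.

Convert to SI: a = 24.89 Mm = 2.489e+07 m.
p = a (1 − e²).
p = 2.489e+07 · (1 − (0.2779)²) = 2.489e+07 · 0.922772 ≈ 2.297e+07 m = 22.97 Mm.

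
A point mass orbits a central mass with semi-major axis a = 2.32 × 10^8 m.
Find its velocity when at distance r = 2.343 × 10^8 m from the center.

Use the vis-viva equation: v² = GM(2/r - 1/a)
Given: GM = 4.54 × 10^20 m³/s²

Vis-viva: v = √(GM · (2/r − 1/a)).
2/r − 1/a = 2/2.343e+08 − 1/2.32e+08 = 4.22572e-09 m⁻¹.
v = √(4.54e+20 · 4.22572e-09) m/s ≈ 1.385e+06 m/s = 1385 km/s.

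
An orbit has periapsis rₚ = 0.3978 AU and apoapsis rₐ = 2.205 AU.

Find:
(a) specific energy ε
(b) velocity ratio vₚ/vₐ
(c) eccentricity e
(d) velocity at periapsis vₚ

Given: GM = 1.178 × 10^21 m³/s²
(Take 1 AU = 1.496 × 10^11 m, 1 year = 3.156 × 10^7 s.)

Convert to SI: rₚ = 0.3978 AU = 5.95109e+10 m; rₐ = 2.205 AU = 3.29868e+11 m.
(a) With a = (rₚ + rₐ)/2 = 1.94689e+11 m, ε = −GM/(2a) = −1.178e+21/(2 · 1.94689e+11) J/kg ≈ -3.025e+09 J/kg
(b) Conservation of angular momentum (rₚvₚ = rₐvₐ) gives vₚ/vₐ = rₐ/rₚ = 3.29868e+11/5.95109e+10 ≈ 5.543
(c) e = (rₐ − rₚ)/(rₐ + rₚ) = (3.29868e+11 − 5.95109e+10)/(3.29868e+11 + 5.95109e+10) ≈ 0.6943
(d) With a = (rₚ + rₐ)/2 = 1.94689e+11 m, vₚ = √(GM (2/rₚ − 1/a)) = √(1.178e+21 · (2/5.95109e+10 − 1/1.94689e+11)) m/s ≈ 1.831e+05 m/s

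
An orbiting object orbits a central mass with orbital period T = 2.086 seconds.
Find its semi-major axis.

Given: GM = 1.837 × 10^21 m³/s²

Invert Kepler's third law: a = (GM · T² / (4π²))^(1/3).
Substituting T = 2.086 s and GM = 1.837e+21 m³/s²:
a = (1.837e+21 · (2.086)² / (4π²))^(1/3) m
a ≈ 5.872e+06 m = 5.872 Mm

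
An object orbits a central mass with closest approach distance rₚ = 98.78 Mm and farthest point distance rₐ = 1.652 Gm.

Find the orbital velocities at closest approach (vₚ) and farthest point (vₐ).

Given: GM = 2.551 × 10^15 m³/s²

Convert to SI: rₚ = 98.78 Mm = 9.878e+07 m; rₐ = 1.652 Gm = 1.652e+09 m.
Use the vis-viva equation v² = GM(2/r − 1/a) with a = (rₚ + rₐ)/2 = (9.878e+07 + 1.652e+09)/2 = 8.7539e+08 m.
vₚ = √(GM · (2/rₚ − 1/a)) = √(2.551e+15 · (2/9.878e+07 − 1/8.7539e+08)) m/s ≈ 6981 m/s = 6.981 km/s.
vₐ = √(GM · (2/rₐ − 1/a)) = √(2.551e+15 · (2/1.652e+09 − 1/8.7539e+08)) m/s ≈ 417.4 m/s = 417.4 m/s.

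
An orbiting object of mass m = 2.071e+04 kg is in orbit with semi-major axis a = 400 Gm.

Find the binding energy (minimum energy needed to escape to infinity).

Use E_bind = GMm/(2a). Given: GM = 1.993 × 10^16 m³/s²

Convert to SI: a = 400 Gm = 4e+11 m.
Total orbital energy is E = −GMm/(2a); binding energy is E_bind = −E = GMm/(2a).
E_bind = 1.993e+16 · 2.071e+04 / (2 · 4e+11) J ≈ 5.159e+08 J = 515.9 MJ.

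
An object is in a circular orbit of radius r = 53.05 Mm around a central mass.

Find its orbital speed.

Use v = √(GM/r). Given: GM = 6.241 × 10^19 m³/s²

Convert to SI: r = 53.05 Mm = 5.305e+07 m.
For a circular orbit, gravity supplies the centripetal force, so v = √(GM / r).
v = √(6.241e+19 / 5.305e+07) m/s ≈ 1.085e+06 m/s = 1085 km/s.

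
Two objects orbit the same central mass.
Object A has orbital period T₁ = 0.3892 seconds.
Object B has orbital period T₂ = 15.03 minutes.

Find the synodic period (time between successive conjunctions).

Convert to SI: T₂ = 15.03 minutes = 901.8 s.
T_syn = |T₁ · T₂ / (T₁ − T₂)|.
T_syn = |0.3892 · 901.8 / (0.3892 − 901.8)| s ≈ 0.3894 s = 0.3894 seconds.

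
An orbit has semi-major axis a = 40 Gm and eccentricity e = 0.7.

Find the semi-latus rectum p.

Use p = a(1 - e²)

Convert to SI: a = 40 Gm = 4e+10 m.
p = a (1 − e²).
p = 4e+10 · (1 − (0.7)²) = 4e+10 · 0.51 ≈ 2.04e+10 m = 20.4 Gm.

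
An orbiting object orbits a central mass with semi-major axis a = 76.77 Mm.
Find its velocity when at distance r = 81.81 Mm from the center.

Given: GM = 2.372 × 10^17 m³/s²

Convert to SI: a = 76.77 Mm = 7.677e+07 m; r = 81.81 Mm = 8.181e+07 m.
Vis-viva: v = √(GM · (2/r − 1/a)).
2/r − 1/a = 2/8.181e+07 − 1/7.677e+07 = 1.1421e-08 m⁻¹.
v = √(2.372e+17 · 1.1421e-08) m/s ≈ 5.205e+04 m/s = 52.05 km/s.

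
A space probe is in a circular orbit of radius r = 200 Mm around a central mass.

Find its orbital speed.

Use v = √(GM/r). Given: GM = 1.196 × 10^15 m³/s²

Convert to SI: r = 200 Mm = 2e+08 m.
For a circular orbit, gravity supplies the centripetal force, so v = √(GM / r).
v = √(1.196e+15 / 2e+08) m/s ≈ 2445 m/s = 2.445 km/s.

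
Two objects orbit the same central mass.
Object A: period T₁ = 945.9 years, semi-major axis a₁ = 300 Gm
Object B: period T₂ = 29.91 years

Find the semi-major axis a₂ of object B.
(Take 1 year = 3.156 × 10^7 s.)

Convert to SI: T₁ = 945.9 years = 2.98526e+10 s; a₁ = 300 Gm = 3e+11 m; T₂ = 29.91 years = 9.4396e+08 s.
Kepler's third law: (T₁/T₂)² = (a₁/a₂)³ ⇒ a₂ = a₁ · (T₂/T₁)^(2/3).
T₂/T₁ = 9.4396e+08 / 2.98526e+10 = 0.0316207.
a₂ = 3e+11 · (0.0316207)^(2/3) m ≈ 3e+10 m = 30 Gm.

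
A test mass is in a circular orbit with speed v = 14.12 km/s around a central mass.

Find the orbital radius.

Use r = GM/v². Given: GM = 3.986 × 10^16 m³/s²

Convert to SI: v = 14.12 km/s = 14120 m/s.
For a circular orbit, v² = GM / r, so r = GM / v².
r = 3.986e+16 / (14120)² m ≈ 1.999e+08 m = 199.9 Mm.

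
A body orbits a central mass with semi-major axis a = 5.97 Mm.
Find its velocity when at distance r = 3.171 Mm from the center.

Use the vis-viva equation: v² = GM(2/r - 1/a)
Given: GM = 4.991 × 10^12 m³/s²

Convert to SI: a = 5.97 Mm = 5.97e+06 m; r = 3.171 Mm = 3.171e+06 m.
Vis-viva: v = √(GM · (2/r − 1/a)).
2/r − 1/a = 2/3.171e+06 − 1/5.97e+06 = 4.63212e-07 m⁻¹.
v = √(4.991e+12 · 4.63212e-07) m/s ≈ 1520 m/s = 1.52 km/s.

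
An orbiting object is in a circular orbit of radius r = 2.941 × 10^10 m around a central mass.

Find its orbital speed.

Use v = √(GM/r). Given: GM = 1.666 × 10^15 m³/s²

For a circular orbit, gravity supplies the centripetal force, so v = √(GM / r).
v = √(1.666e+15 / 2.941e+10) m/s ≈ 238 m/s = 238 m/s.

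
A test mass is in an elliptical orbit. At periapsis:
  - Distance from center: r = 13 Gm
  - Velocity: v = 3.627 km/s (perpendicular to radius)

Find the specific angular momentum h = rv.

Convert to SI: r = 13 Gm = 1.3e+10 m; v = 3.627 km/s = 3627 m/s.
With v perpendicular to r, h = r · v.
h = 1.3e+10 · 3627 m²/s ≈ 4.715e+13 m²/s.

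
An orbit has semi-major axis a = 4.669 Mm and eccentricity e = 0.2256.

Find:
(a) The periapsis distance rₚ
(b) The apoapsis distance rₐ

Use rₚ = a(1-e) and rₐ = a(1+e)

Convert to SI: a = 4.669 Mm = 4.669e+06 m.
(a) rₚ = a(1 − e) = 4.669e+06 · (1 − 0.2256) = 4.669e+06 · 0.7744 ≈ 3.616e+06 m = 3.616 Mm.
(b) rₐ = a(1 + e) = 4.669e+06 · (1 + 0.2256) = 4.669e+06 · 1.2256 ≈ 5.722e+06 m = 5.722 Mm.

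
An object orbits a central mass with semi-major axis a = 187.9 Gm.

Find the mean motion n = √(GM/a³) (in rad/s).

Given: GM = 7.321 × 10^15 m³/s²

Convert to SI: a = 187.9 Gm = 1.879e+11 m.
n = √(GM / a³).
n = √(7.321e+15 / (1.879e+11)³) rad/s ≈ 1.05e-09 rad/s.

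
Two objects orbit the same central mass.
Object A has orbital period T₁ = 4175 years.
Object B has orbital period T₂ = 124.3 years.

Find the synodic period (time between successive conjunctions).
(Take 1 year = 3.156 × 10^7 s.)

Convert to SI: T₁ = 4175 years = 1.31763e+11 s; T₂ = 124.3 years = 3.92291e+09 s.
T_syn = |T₁ · T₂ / (T₁ − T₂)|.
T_syn = |1.31763e+11 · 3.92291e+09 / (1.31763e+11 − 3.92291e+09)| s ≈ 4.043e+09 s = 128.1 years.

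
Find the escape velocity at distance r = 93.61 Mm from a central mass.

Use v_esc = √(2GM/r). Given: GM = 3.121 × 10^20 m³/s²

Convert to SI: r = 93.61 Mm = 9.361e+07 m.
Escape velocity comes from setting total energy to zero: ½v² − GM/r = 0 ⇒ v_esc = √(2GM / r).
v_esc = √(2 · 3.121e+20 / 9.361e+07) m/s ≈ 2.582e+06 m/s = 2582 km/s.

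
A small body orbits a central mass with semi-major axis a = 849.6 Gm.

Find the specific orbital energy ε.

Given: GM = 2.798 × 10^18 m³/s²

Convert to SI: a = 849.6 Gm = 8.496e+11 m.
ε = −GM / (2a).
ε = −2.798e+18 / (2 · 8.496e+11) J/kg ≈ -1.647e+06 J/kg = -1.647 MJ/kg.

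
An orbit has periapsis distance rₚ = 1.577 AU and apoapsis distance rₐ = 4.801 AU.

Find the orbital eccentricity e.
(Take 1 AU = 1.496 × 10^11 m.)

Convert to SI: rₚ = 1.577 AU = 2.35919e+11 m; rₐ = 4.801 AU = 7.1823e+11 m.
e = (rₐ − rₚ) / (rₐ + rₚ).
e = (7.1823e+11 − 2.35919e+11) / (7.1823e+11 + 2.35919e+11) = 4.8231e+11 / 9.54149e+11 ≈ 0.5055.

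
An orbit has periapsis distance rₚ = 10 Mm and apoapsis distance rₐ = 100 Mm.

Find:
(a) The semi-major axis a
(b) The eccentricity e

Convert to SI: rₚ = 10 Mm = 1e+07 m; rₐ = 100 Mm = 1e+08 m.
(a) a = (rₚ + rₐ) / 2 = (1e+07 + 1e+08) / 2 ≈ 5.5e+07 m = 55 Mm.
(b) e = (rₐ − rₚ) / (rₐ + rₚ) = (1e+08 − 1e+07) / (1e+08 + 1e+07) ≈ 0.8182.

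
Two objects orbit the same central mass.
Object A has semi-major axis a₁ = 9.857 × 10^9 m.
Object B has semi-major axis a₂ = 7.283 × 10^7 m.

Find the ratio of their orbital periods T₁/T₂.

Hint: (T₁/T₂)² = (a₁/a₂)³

From Kepler's third law, (T₁/T₂)² = (a₁/a₂)³, so T₁/T₂ = (a₁/a₂)^(3/2).
a₁/a₂ = 9.857e+09 / 7.283e+07 = 135.343.
T₁/T₂ = (135.343)^(3/2) ≈ 1575.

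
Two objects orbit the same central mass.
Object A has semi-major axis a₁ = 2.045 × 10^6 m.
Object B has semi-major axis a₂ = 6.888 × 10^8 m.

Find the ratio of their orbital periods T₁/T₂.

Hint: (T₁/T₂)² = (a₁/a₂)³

From Kepler's third law, (T₁/T₂)² = (a₁/a₂)³, so T₁/T₂ = (a₁/a₂)^(3/2).
a₁/a₂ = 2.045e+06 / 6.888e+08 = 0.00296893.
T₁/T₂ = (0.00296893)^(3/2) ≈ 0.0001618.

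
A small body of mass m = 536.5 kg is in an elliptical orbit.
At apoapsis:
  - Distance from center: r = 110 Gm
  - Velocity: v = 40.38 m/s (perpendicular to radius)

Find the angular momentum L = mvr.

Convert to SI: r = 110 Gm = 1.1e+11 m.
Since v is perpendicular to r, L = m · v · r.
L = 536.5 · 40.38 · 1.1e+11 kg·m²/s ≈ 2.383e+15 kg·m²/s.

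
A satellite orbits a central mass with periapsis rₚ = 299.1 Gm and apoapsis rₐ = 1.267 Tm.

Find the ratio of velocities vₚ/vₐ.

Convert to SI: rₚ = 299.1 Gm = 2.991e+11 m; rₐ = 1.267 Tm = 1.267e+12 m.
Conservation of angular momentum gives rₚvₚ = rₐvₐ, so vₚ/vₐ = rₐ/rₚ.
vₚ/vₐ = 1.267e+12 / 2.991e+11 ≈ 4.236.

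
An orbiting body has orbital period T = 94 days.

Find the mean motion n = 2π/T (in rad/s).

Convert to SI: T = 94 days = 8.1216e+06 s.
n = 2π / T.
n = 2π / 8.1216e+06 s ≈ 7.736e-07 rad/s.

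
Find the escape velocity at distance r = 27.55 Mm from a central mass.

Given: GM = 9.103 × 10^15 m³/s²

Convert to SI: r = 27.55 Mm = 2.755e+07 m.
Escape velocity comes from setting total energy to zero: ½v² − GM/r = 0 ⇒ v_esc = √(2GM / r).
v_esc = √(2 · 9.103e+15 / 2.755e+07) m/s ≈ 2.571e+04 m/s = 25.71 km/s.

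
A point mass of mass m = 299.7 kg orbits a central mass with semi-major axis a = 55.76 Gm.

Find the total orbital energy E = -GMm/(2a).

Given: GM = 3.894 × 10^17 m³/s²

Convert to SI: a = 55.76 Gm = 5.576e+10 m.
E = −GMm / (2a).
E = −3.894e+17 · 299.7 / (2 · 5.576e+10) J ≈ -1.046e+09 J = -1.046 GJ.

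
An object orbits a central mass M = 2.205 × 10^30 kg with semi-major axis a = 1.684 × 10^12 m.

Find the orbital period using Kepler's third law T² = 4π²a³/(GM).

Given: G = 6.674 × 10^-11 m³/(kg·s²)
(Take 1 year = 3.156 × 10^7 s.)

GM = G · M = 6.674e-11 · 2.205e+30 = 1.47162e+20 m³/s².
Kepler's third law: T = 2π √(a³ / GM).
Substituting a = 1.684e+12 m and GM = 1.47162e+20 m³/s²:
T = 2π √((1.684e+12)³ / 1.47162e+20) s
T ≈ 1.132e+09 s = 35.86 years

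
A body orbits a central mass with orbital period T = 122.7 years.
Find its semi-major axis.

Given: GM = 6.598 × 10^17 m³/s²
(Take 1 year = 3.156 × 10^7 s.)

Convert to SI: T = 122.7 years = 3.87241e+09 s.
Invert Kepler's third law: a = (GM · T² / (4π²))^(1/3).
Substituting T = 3.87241e+09 s and GM = 6.598e+17 m³/s²:
a = (6.598e+17 · (3.87241e+09)² / (4π²))^(1/3) m
a ≈ 6.305e+11 m = 630.5 Gm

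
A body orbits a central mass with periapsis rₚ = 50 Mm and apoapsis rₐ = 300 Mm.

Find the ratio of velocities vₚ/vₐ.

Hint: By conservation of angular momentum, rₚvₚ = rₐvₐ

Convert to SI: rₚ = 50 Mm = 5e+07 m; rₐ = 300 Mm = 3e+08 m.
Conservation of angular momentum gives rₚvₚ = rₐvₐ, so vₚ/vₐ = rₐ/rₚ.
vₚ/vₐ = 3e+08 / 5e+07 ≈ 6.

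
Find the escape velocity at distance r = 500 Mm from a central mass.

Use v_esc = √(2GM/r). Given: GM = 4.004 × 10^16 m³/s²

Convert to SI: r = 500 Mm = 5e+08 m.
Escape velocity comes from setting total energy to zero: ½v² − GM/r = 0 ⇒ v_esc = √(2GM / r).
v_esc = √(2 · 4.004e+16 / 5e+08) m/s ≈ 1.266e+04 m/s = 12.66 km/s.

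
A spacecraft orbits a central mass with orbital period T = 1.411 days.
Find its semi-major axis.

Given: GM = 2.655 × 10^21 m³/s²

Convert to SI: T = 1.411 days = 121910 s.
Invert Kepler's third law: a = (GM · T² / (4π²))^(1/3).
Substituting T = 121910 s and GM = 2.655e+21 m³/s²:
a = (2.655e+21 · (121910)² / (4π²))^(1/3) m
a ≈ 9.998e+09 m = 9.998 Gm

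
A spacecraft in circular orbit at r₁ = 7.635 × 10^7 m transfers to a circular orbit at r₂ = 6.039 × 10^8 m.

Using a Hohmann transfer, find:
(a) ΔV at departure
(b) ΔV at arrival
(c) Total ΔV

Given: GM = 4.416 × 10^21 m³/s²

Transfer semi-major axis: a_t = (r₁ + r₂)/2 = (7.635e+07 + 6.039e+08)/2 = 3.40125e+08 m.
Circular speeds: v₁ = √(GM/r₁) = 7.60519e+06 m/s, v₂ = √(GM/r₂) = 2.70416e+06 m/s.
Transfer speeds (vis-viva v² = GM(2/r − 1/a_t)): v₁ᵗ = 1.01338e+07 m/s, v₂ᵗ = 1.2812e+06 m/s.
(a) ΔV₁ = |v₁ᵗ − v₁| ≈ 2.529e+06 m/s = 2529 km/s.
(b) ΔV₂ = |v₂ − v₂ᵗ| ≈ 1.423e+06 m/s = 1423 km/s.
(c) ΔV_total = ΔV₁ + ΔV₂ ≈ 3.952e+06 m/s = 3952 km/s.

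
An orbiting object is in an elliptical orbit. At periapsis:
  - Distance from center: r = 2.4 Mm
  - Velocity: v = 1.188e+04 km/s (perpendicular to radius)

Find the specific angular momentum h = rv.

Convert to SI: r = 2.4 Mm = 2.4e+06 m; v = 1.188e+04 km/s = 1.188e+07 m/s.
With v perpendicular to r, h = r · v.
h = 2.4e+06 · 1.188e+07 m²/s ≈ 2.851e+13 m²/s.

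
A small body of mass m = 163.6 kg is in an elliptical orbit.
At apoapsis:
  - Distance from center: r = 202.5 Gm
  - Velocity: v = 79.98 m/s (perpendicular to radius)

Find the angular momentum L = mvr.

Convert to SI: r = 202.5 Gm = 2.025e+11 m.
Since v is perpendicular to r, L = m · v · r.
L = 163.6 · 79.98 · 2.025e+11 kg·m²/s ≈ 2.65e+15 kg·m²/s.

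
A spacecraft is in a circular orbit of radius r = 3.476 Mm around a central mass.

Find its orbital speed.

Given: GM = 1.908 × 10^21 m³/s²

Convert to SI: r = 3.476 Mm = 3.476e+06 m.
For a circular orbit, gravity supplies the centripetal force, so v = √(GM / r).
v = √(1.908e+21 / 3.476e+06) m/s ≈ 2.343e+07 m/s = 2.343e+04 km/s.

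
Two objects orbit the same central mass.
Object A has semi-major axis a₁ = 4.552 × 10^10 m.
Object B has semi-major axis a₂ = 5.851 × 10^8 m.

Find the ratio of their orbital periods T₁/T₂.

From Kepler's third law, (T₁/T₂)² = (a₁/a₂)³, so T₁/T₂ = (a₁/a₂)^(3/2).
a₁/a₂ = 4.552e+10 / 5.851e+08 = 77.7987.
T₁/T₂ = (77.7987)^(3/2) ≈ 686.2.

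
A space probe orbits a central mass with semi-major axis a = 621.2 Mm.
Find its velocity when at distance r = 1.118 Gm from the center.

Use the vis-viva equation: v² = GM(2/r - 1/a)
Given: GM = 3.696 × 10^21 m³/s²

Convert to SI: a = 621.2 Mm = 6.212e+08 m; r = 1.118 Gm = 1.118e+09 m.
Vis-viva: v = √(GM · (2/r − 1/a)).
2/r − 1/a = 2/1.118e+09 − 1/6.212e+08 = 1.79121e-10 m⁻¹.
v = √(3.696e+21 · 1.79121e-10) m/s ≈ 8.137e+05 m/s = 813.7 km/s.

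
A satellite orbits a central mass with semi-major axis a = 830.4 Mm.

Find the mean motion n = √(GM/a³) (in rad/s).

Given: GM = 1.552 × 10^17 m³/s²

Convert to SI: a = 830.4 Mm = 8.304e+08 m.
n = √(GM / a³).
n = √(1.552e+17 / (8.304e+08)³) rad/s ≈ 1.646e-05 rad/s.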